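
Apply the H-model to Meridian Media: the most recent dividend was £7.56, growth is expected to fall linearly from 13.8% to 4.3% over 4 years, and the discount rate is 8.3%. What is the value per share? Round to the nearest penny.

£233.04

H-model: P₀ = D₀[(1+g_L) + H(g_S−g_L)]/(r−g_L), with H = 4/2 = 2.
P₀ = 7.56 × [(1+0.043) + 2×(0.138−0.043)] / (0.083−0.043)
   = 7.56 × 1.2330 / 0.04 = 233.0370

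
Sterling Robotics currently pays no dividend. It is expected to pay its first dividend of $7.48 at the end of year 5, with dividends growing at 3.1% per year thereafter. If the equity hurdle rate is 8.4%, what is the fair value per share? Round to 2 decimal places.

$102.21

Deferred-dividend DDM. At t=4 the remaining stream is a growing perpetuity with first payment D_5 = 7.48.
V_4 = D_5/(r−g) = 7.48/(0.084−0.031) = 141.1321
P₀ = V_4/(1+r)^4 = 141.1321/(1+0.084)^4 = 102.2136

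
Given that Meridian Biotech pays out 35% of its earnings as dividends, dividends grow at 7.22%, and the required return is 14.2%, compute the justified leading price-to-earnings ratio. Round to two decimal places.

5.01

Justified leading P/E = b/(r−g) = 0.35/(0.142−0.0722) = 5.0143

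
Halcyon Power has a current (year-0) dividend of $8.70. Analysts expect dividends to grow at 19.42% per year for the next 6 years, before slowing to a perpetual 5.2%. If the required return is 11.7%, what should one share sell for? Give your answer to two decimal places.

$276.65

Two-stage DDM. Project D₁…D_6 at 0.1942, terminal growth 0.052, discount at r = 0.117.
D_1 = 10.3895
D_2 = 12.4072
D_3 = 14.8167
D_4 = 17.6941
D_5 = 21.1302
D_6 = 25.2337
Terminal value at t=6: TV = D_7/(r−g) = 26.5459/(0.117−0.052) = 408.3984
P₀ = 10.3895/(1+0.117)^1 + 12.4072/(1+0.117)^2 + 14.8167/(1+0.117)^3 + 17.6941/(1+0.117)^4 + 21.1302/(1+0.117)^5 + 25.2337/(1+0.117)^6 + 408.3984/(1+0.117)^6 = 276.6504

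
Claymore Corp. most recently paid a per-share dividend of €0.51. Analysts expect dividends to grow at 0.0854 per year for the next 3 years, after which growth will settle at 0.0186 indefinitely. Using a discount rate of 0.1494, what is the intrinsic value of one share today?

€4.71

Two-stage DDM. Project D₁…D_3 at 0.0854, terminal growth 0.0186, discount at r = 0.1494.
D_1 = 0.5536
D_2 = 0.6008
D_3 = 0.6521
Terminal value at t=3: TV = D_4/(r−g) = 0.6643/(0.1494−0.0186) = 5.0785
P₀ = 0.5536/(1+0.1494)^1 + 0.6008/(1+0.1494)^2 + 0.6521/(1+0.1494)^3 + 5.0785/(1+0.1494)^3 = 4.7103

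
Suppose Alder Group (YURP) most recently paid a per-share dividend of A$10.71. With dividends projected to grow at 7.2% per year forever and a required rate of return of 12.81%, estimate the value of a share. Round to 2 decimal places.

Gordon growth model: P₀ = D₁/(r − g). D₁ = 10.71 × (1 + 0.072) = 11.4811.
P₀ = 11.4811 / (0.1281 − 0.072) = 11.4811 / 0.0561 = 204.6545

A$204.65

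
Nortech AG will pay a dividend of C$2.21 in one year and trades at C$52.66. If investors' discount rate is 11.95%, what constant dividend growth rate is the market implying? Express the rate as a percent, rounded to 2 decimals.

7.75%

From P₀ = D₁/(r − g), the implied growth is g = r − D₁/P₀.
g = 0.1195 − 2.21/52.66 = 0.1195 − 0.04197 = 0.07753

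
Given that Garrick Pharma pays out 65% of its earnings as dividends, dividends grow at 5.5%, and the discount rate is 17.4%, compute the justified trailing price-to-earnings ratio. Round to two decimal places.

5.76

Justified trailing P/E = b(1+g)/(r−g) = 0.65×(1+0.055)/(0.174−0.055) = 5.7626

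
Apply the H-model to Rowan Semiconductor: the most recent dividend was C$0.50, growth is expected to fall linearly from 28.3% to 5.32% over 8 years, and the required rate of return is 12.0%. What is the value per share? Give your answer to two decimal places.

C$14.76

H-model: P₀ = D₀[(1+g_L) + H(g_S−g_L)]/(r−g_L), with H = 8/2 = 4.
P₀ = 0.50 × [(1+0.0532) + 4×(0.283−0.0532)] / (0.12−0.0532)
   = 0.50 × 1.9724 / 0.0668 = 14.7635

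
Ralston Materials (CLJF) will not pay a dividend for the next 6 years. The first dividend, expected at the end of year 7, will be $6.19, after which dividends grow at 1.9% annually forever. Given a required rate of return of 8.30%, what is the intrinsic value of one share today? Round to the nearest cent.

Deferred-dividend DDM. At t=6 the remaining stream is a growing perpetuity with first payment D_7 = 6.19.
V_6 = D_7/(r−g) = 6.19/(0.083−0.019) = 96.7188
P₀ = V_6/(1+r)^6 = 96.7188/(1+0.083)^6 = 59.9432

$59.94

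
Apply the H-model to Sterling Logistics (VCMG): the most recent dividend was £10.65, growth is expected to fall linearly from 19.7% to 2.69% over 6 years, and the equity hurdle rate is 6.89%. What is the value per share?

H-model: P₀ = D₀[(1+g_L) + H(g_S−g_L)]/(r−g_L), with H = 6/2 = 3.
P₀ = 10.65 × [(1+0.0269) + 3×(0.197−0.0269)] / (0.0689−0.0269)
   = 10.65 × 1.5372 / 0.042 = 389.7900

£389.79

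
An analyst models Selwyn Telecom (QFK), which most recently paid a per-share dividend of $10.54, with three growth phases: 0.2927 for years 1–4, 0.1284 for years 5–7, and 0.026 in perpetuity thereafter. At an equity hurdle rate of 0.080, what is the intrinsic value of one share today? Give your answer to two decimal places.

$607.14

Three-stage DDM. Project D₁…D_7; terminal Gordon value at t=7 with g = 0.026; discount at r = 0.08.
D_1 = 13.6251
D_2 = 17.6131
D_3 = 22.7685
D_4 = 29.4328
D_5 = 33.2120
D_6 = 37.4764
D_7 = 42.2884
TV_7 = 43.3879/(0.08−0.026) = 803.4788
P₀ = Σ Dₜ/(1+r)ᵗ + TV_7/(1+r)^7 = 607.1416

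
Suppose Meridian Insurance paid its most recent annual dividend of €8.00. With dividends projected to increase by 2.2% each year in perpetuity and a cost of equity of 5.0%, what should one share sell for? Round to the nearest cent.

€292.00

Gordon growth model: P₀ = D₁/(r − g). D₁ = 8.00 × (1 + 0.022) = 8.1760.
P₀ = 8.1760 / (0.05 − 0.022) = 8.1760 / 0.028 = 292.0000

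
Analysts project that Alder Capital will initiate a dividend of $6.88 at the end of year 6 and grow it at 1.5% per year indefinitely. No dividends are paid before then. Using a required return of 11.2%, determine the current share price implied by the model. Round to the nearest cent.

Deferred-dividend DDM. At t=5 the remaining stream is a growing perpetuity with first payment D_6 = 6.88.
V_5 = D_6/(r−g) = 6.88/(0.112−0.015) = 70.9278
P₀ = V_5/(1+r)^5 = 70.9278/(1+0.112)^5 = 41.7150

$41.72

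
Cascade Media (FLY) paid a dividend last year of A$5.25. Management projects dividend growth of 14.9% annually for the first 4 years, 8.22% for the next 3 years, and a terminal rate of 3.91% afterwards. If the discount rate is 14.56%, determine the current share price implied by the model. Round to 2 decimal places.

A$79.09

Three-stage DDM. Project D₁…D_7; terminal Gordon value at t=7 with g = 0.0391; discount at r = 0.1456.
D_1 = 6.0323
D_2 = 6.9311
D_3 = 7.9638
D_4 = 9.1504
D_5 = 9.9025
D_6 = 10.7165
D_7 = 11.5974
TV_7 = 12.0509/(0.1456−0.0391) = 113.1540
P₀ = Σ Dₜ/(1+r)ᵗ + TV_7/(1+r)^7 = 79.0899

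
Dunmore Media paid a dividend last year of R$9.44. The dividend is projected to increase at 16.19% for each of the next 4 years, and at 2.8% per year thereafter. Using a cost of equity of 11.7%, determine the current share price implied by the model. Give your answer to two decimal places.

R$169.37

Two-stage DDM. Project D₁…D_4 at 0.1619, terminal growth 0.028, discount at r = 0.117.
D_1 = 10.9683
D_2 = 12.7441
D_3 = 14.8074
D_4 = 17.2047
Terminal value at t=4: TV = D_5/(r−g) = 17.6864/(0.117−0.028) = 198.7239
P₀ = 10.9683/(1+0.117)^1 + 12.7441/(1+0.117)^2 + 14.8074/(1+0.117)^3 + 17.2047/(1+0.117)^4 + 198.7239/(1+0.117)^4 = 169.3651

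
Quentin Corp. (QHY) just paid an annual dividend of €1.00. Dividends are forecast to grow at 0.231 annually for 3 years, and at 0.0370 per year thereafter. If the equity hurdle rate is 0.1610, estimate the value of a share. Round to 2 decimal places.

Two-stage DDM. Project D₁…D_3 at 0.231, terminal growth 0.037, discount at r = 0.161.
D_1 = 1.2310
D_2 = 1.5154
D_3 = 1.8654
Terminal value at t=3: TV = D_4/(r−g) = 1.9344/(0.161−0.037) = 15.6002
P₀ = 1.2310/(1+0.161)^1 + 1.5154/(1+0.161)^2 + 1.8654/(1+0.161)^3 + 15.6002/(1+0.161)^3 = 13.3451

€13.35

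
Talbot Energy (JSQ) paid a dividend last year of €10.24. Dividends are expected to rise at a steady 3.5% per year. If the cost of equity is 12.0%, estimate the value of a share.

€124.69

Gordon growth model: P₀ = D₁/(r − g). D₁ = 10.24 × (1 + 0.035) = 10.5984.
P₀ = 10.5984 / (0.12 − 0.035) = 10.5984 / 0.085 = 124.6871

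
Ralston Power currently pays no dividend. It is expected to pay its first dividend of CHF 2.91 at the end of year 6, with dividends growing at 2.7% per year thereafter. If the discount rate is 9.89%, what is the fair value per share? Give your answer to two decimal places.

CHF 25.26

Deferred-dividend DDM. At t=5 the remaining stream is a growing perpetuity with first payment D_6 = 2.91.
V_5 = D_6/(r−g) = 2.91/(0.0989−0.027) = 40.4729
P₀ = V_5/(1+r)^5 = 40.4729/(1+0.0989)^5 = 25.2565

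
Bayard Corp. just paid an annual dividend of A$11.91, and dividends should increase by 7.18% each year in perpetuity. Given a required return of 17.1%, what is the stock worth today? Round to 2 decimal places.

A$128.68

Gordon growth model: P₀ = D₁/(r − g). D₁ = 11.91 × (1 + 0.0718) = 12.7651.
P₀ = 12.7651 / (0.171 − 0.0718) = 12.7651 / 0.0992 = 128.6808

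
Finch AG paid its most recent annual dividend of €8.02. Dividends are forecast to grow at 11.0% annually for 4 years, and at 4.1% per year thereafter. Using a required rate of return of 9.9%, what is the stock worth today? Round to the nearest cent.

€182.69

Two-stage DDM. Project D₁…D_4 at 0.11, terminal growth 0.041, discount at r = 0.099.
D_1 = 8.9022
D_2 = 9.8814
D_3 = 10.9684
D_4 = 12.1749
Terminal value at t=4: TV = D_5/(r−g) = 12.6741/(0.099−0.041) = 218.5189
P₀ = 8.9022/(1+0.099)^1 + 9.8814/(1+0.099)^2 + 10.9684/(1+0.099)^3 + 12.1749/(1+0.099)^4 + 218.5189/(1+0.099)^4 = 182.6861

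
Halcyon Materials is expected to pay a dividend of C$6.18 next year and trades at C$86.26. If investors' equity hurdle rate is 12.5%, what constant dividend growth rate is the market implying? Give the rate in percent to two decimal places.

5.34%

From P₀ = D₁/(r − g), the implied growth is g = r − D₁/P₀.
g = 0.125 − 6.18/86.26 = 0.125 − 0.07164 = 0.05336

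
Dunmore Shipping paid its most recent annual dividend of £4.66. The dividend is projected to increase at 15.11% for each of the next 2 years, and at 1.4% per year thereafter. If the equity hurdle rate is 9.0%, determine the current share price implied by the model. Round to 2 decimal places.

£79.46

Two-stage DDM. Project D₁…D_2 at 0.1511, terminal growth 0.014, discount at r = 0.09.
D_1 = 5.3641
D_2 = 6.1746
Terminal value at t=2: TV = D_3/(r−g) = 6.2611/(0.09−0.014) = 82.3828
P₀ = 5.3641/(1+0.09)^1 + 6.1746/(1+0.09)^2 + 82.3828/(1+0.09)^2 = 79.4582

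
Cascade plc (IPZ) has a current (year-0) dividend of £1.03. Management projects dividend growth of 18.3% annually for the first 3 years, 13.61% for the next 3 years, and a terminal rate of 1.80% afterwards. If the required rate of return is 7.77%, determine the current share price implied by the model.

Three-stage DDM. Project D₁…D_6; terminal Gordon value at t=6 with g = 0.018; discount at r = 0.0777.
D_1 = 1.2185
D_2 = 1.4415
D_3 = 1.7053
D_4 = 1.9373
D_5 = 2.2010
D_6 = 2.5006
TV_6 = 2.5456/(0.0777−0.018) = 42.6397
P₀ = Σ Dₜ/(1+r)ᵗ + TV_6/(1+r)^6 = 35.4966

£35.50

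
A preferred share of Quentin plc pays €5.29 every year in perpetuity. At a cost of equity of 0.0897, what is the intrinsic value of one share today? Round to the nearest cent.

€58.97

Zero-growth DDM (perpetuity): P₀ = D/r = 5.29 / 0.0897 = 58.9744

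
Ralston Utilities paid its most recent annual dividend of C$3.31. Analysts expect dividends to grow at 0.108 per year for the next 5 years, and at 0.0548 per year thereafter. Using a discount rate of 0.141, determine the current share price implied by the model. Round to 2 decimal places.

C$50.14

Two-stage DDM. Project D₁…D_5 at 0.108, terminal growth 0.0548, discount at r = 0.141.
D_1 = 3.6675
D_2 = 4.0636
D_3 = 4.5024
D_4 = 4.9887
D_5 = 5.5275
Terminal value at t=5: TV = D_6/(r−g) = 5.8304/(0.141−0.0548) = 67.6378
P₀ = 3.6675/(1+0.141)^1 + 4.0636/(1+0.141)^2 + 4.5024/(1+0.141)^3 + 4.9887/(1+0.141)^4 + 5.5275/(1+0.141)^5 + 67.6378/(1+0.141)^5 = 50.1435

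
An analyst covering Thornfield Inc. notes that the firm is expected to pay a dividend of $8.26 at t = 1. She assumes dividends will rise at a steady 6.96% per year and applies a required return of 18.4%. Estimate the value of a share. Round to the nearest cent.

$72.20

Gordon growth model: P₀ = D₁/(r − g), with D₁ = 8.26 given directly.
P₀ = 8.2600 / (0.184 − 0.0696) = 8.2600 / 0.1144 = 72.2028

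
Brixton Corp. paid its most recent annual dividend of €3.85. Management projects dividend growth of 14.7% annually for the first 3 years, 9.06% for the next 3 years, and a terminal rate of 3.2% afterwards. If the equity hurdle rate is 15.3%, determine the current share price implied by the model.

€48.97

Three-stage DDM. Project D₁…D_6; terminal Gordon value at t=6 with g = 0.032; discount at r = 0.153.
D_1 = 4.4160
D_2 = 5.0651
D_3 = 5.8097
D_4 = 6.3360
D_5 = 6.9101
D_6 = 7.5361
TV_6 = 7.7773/(0.153−0.032) = 64.2750
P₀ = Σ Dₜ/(1+r)ᵗ + TV_6/(1+r)^6 = 48.9707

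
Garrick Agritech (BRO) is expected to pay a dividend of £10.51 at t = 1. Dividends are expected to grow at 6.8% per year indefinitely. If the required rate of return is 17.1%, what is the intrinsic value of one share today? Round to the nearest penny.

£102.04

Gordon growth model: P₀ = D₁/(r − g), with D₁ = 10.51 given directly.
P₀ = 10.5100 / (0.171 − 0.068) = 10.5100 / 0.103 = 102.0388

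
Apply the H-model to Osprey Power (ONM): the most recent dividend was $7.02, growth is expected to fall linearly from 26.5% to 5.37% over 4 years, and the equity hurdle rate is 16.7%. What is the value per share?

$91.47

H-model: P₀ = D₀[(1+g_L) + H(g_S−g_L)]/(r−g_L), with H = 4/2 = 2.
P₀ = 7.02 × [(1+0.0537) + 2×(0.265−0.0537)] / (0.167−0.0537)
   = 7.02 × 1.4763 / 0.1133 = 91.4707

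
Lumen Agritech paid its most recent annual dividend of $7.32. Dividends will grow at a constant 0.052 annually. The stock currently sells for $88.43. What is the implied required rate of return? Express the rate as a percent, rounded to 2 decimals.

13.91%

Rearranging the constant-growth DDM: r = D₁/P₀ + g.
D₁ = 7.32 × (1 + 0.052) = 7.7006.
r = 7.7006 / 88.43 + 0.052 = 0.08708 + 0.052 = 0.13908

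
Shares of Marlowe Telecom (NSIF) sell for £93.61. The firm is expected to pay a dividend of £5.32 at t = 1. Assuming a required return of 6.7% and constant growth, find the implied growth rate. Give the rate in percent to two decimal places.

1.02%

From P₀ = D₁/(r − g), the implied growth is g = r − D₁/P₀.
g = 0.067 − 5.32/93.61 = 0.067 − 0.05683 = 0.01017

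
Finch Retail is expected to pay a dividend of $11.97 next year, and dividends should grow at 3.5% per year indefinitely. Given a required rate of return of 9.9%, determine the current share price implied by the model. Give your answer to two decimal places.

$187.03

Gordon growth model: P₀ = D₁/(r − g), with D₁ = 11.97 given directly.
P₀ = 11.9700 / (0.099 − 0.035) = 11.9700 / 0.064 = 187.0312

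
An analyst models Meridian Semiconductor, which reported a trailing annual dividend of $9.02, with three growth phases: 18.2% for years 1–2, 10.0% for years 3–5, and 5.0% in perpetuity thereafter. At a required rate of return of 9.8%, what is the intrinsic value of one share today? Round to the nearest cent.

$281.54

Three-stage DDM. Project D₁…D_5; terminal Gordon value at t=5 with g = 0.05; discount at r = 0.098.
D_1 = 10.6616
D_2 = 12.6021
D_3 = 13.8623
D_4 = 15.2485
D_5 = 16.7733
TV_5 = 17.6120/(0.098−0.05) = 366.9168
P₀ = Σ Dₜ/(1+r)ᵗ + TV_5/(1+r)^5 = 281.5450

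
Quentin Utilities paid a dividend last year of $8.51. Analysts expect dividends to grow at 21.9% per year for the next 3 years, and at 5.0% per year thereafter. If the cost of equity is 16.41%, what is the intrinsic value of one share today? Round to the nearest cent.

Two-stage DDM. Project D₁…D_3 at 0.219, terminal growth 0.05, discount at r = 0.1641.
D_1 = 10.3737
D_2 = 12.6455
D_3 = 15.4149
Terminal value at t=3: TV = D_4/(r−g) = 16.1856/(0.1641−0.05) = 141.8549
P₀ = 10.3737/(1+0.1641)^1 + 12.6455/(1+0.1641)^2 + 15.4149/(1+0.1641)^3 + 141.8549/(1+0.1641)^3 = 117.9382

$117.94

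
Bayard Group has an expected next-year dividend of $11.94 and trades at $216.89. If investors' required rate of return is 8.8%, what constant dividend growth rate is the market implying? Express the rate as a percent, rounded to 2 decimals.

From P₀ = D₁/(r − g), the implied growth is g = r − D₁/P₀.
g = 0.088 − 11.94/216.89 = 0.088 − 0.05505 = 0.03295

3.29%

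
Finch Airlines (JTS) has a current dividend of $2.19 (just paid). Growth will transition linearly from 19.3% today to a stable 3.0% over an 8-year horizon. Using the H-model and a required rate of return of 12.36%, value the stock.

$39.35

H-model: P₀ = D₀[(1+g_L) + H(g_S−g_L)]/(r−g_L), with H = 8/2 = 4.
P₀ = 2.19 × [(1+0.03) + 4×(0.193−0.03)] / (0.1236−0.03)
   = 2.19 × 1.6820 / 0.0936 = 39.3545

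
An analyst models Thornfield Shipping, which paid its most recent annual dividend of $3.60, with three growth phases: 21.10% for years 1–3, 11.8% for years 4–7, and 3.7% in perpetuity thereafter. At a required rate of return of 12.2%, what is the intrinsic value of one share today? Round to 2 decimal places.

$84.99

Three-stage DDM. Project D₁…D_7; terminal Gordon value at t=7 with g = 0.037; discount at r = 0.122.
D_1 = 4.3596
D_2 = 5.2795
D_3 = 6.3934
D_4 = 7.1479
D_5 = 7.9913
D_6 = 8.9343
D_7 = 9.9885
TV_7 = 10.3581/(0.122−0.037) = 121.8602
P₀ = Σ Dₜ/(1+r)ᵗ + TV_7/(1+r)^7 = 84.9899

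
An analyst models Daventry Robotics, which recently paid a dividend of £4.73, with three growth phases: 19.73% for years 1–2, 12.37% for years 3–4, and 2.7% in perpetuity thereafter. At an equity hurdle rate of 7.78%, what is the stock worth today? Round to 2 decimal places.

£151.79

Three-stage DDM. Project D₁…D_4; terminal Gordon value at t=4 with g = 0.027; discount at r = 0.0778.
D_1 = 5.6632
D_2 = 6.7806
D_3 = 7.6193
D_4 = 8.5619
TV_4 = 8.7930/(0.0778−0.027) = 173.0910
P₀ = Σ Dₜ/(1+r)ᵗ + TV_4/(1+r)^4 = 151.7909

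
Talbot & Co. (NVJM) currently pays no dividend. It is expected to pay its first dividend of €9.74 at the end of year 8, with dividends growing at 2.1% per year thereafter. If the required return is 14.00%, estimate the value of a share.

€32.71

Deferred-dividend DDM. At t=7 the remaining stream is a growing perpetuity with first payment D_8 = 9.74.
V_7 = D_8/(r−g) = 9.74/(0.14−0.021) = 81.8487
P₀ = V_7/(1+r)^7 = 81.8487/(1+0.14)^7 = 32.7098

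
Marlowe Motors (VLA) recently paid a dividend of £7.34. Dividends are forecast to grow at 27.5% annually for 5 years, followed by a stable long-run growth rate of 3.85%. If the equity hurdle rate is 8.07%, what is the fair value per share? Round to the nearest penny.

£474.80

Two-stage DDM. Project D₁…D_5 at 0.275, terminal growth 0.0385, discount at r = 0.0807.
D_1 = 9.3585
D_2 = 11.9321
D_3 = 15.2134
D_4 = 19.3971
D_5 = 24.7313
Terminal value at t=5: TV = D_6/(r−g) = 25.6835/(0.0807−0.0385) = 608.6127
P₀ = 9.3585/(1+0.0807)^1 + 11.9321/(1+0.0807)^2 + 15.2134/(1+0.0807)^3 + 19.3971/(1+0.0807)^4 + 24.7313/(1+0.0807)^5 + 608.6127/(1+0.0807)^5 = 474.7994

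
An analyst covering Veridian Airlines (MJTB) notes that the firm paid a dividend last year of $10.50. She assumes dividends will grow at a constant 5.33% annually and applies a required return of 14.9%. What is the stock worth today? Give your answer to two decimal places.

$115.57

Gordon growth model: P₀ = D₁/(r − g). D₁ = 10.50 × (1 + 0.0533) = 11.0596.
P₀ = 11.0596 / (0.149 − 0.0533) = 11.0596 / 0.0957 = 115.5658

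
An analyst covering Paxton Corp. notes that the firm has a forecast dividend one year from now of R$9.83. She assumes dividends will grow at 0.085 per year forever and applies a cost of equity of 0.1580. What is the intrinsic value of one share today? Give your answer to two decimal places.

Gordon growth model: P₀ = D₁/(r − g), with D₁ = 9.83 given directly.
P₀ = 9.8300 / (0.158 − 0.085) = 9.8300 / 0.073 = 134.6575

R$134.66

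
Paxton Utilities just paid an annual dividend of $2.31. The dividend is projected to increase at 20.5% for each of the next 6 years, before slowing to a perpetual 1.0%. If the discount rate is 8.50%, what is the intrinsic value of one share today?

Two-stage DDM. Project D₁…D_6 at 0.205, terminal growth 0.01, discount at r = 0.085.
D_1 = 2.7836
D_2 = 3.3542
D_3 = 4.0418
D_4 = 4.8703
D_5 = 5.8688
D_6 = 7.0719
Terminal value at t=6: TV = D_7/(r−g) = 7.1426/(0.085−0.01) = 95.2345
P₀ = 2.7836/(1+0.085)^1 + 3.3542/(1+0.085)^2 + 4.0418/(1+0.085)^3 + 4.8703/(1+0.085)^4 + 5.8688/(1+0.085)^5 + 7.0719/(1+0.085)^6 + 95.2345/(1+0.085)^6 = 78.7046

$78.70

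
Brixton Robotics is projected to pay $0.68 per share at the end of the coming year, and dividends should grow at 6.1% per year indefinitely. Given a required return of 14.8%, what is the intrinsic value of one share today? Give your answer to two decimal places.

$7.82

Gordon growth model: P₀ = D₁/(r − g), with D₁ = 0.68 given directly.
P₀ = 0.6800 / (0.148 − 0.061) = 0.6800 / 0.087 = 7.8161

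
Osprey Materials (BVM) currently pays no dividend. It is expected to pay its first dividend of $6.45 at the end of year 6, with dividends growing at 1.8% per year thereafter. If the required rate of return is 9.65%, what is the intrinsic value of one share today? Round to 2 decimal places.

$51.84

Deferred-dividend DDM. At t=5 the remaining stream is a growing perpetuity with first payment D_6 = 6.45.
V_5 = D_6/(r−g) = 6.45/(0.0965−0.018) = 82.1656
P₀ = V_5/(1+r)^5 = 82.1656/(1+0.0965)^5 = 51.8378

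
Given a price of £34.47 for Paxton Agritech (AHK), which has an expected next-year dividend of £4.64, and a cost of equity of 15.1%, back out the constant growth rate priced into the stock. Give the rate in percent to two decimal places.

1.64%

From P₀ = D₁/(r − g), the implied growth is g = r − D₁/P₀.
g = 0.151 − 4.64/34.47 = 0.151 − 0.13461 = 0.01639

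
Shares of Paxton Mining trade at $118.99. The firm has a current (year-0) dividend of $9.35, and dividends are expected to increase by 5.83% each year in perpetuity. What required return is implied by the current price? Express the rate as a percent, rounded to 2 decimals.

Rearranging the constant-growth DDM: r = D₁/P₀ + g.
D₁ = 9.35 × (1 + 0.0583) = 9.8951.
r = 9.8951 / 118.99 + 0.0583 = 0.08316 + 0.0583 = 0.14146

14.15%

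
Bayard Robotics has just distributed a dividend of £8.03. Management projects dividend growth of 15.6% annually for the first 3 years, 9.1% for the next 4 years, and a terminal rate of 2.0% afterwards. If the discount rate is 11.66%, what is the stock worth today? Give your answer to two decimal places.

£145.22

Three-stage DDM. Project D₁…D_7; terminal Gordon value at t=7 with g = 0.02; discount at r = 0.1166.
D_1 = 9.2827
D_2 = 10.7308
D_3 = 12.4048
D_4 = 13.5336
D_5 = 14.7652
D_6 = 16.1088
D_7 = 17.5747
TV_7 = 17.9262/(0.1166−0.02) = 185.5714
P₀ = Σ Dₜ/(1+r)ᵗ + TV_7/(1+r)^7 = 145.2241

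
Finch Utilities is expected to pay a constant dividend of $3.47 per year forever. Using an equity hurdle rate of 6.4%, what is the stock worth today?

$54.22

Zero-growth DDM (perpetuity): P₀ = D/r = 3.47 / 0.064 = 54.2188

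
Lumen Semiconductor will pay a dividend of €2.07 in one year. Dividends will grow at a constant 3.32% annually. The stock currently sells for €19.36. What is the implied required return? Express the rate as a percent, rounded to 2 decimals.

Rearranging the constant-growth DDM: r = D₁/P₀ + g.
r = 2.0700 / 19.36 + 0.0332 = 0.10692 + 0.0332 = 0.14012

14.01%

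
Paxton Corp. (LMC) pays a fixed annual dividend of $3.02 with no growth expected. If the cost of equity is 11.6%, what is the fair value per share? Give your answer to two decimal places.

$26.03

Zero-growth DDM (perpetuity): P₀ = D/r = 3.02 / 0.116 = 26.0345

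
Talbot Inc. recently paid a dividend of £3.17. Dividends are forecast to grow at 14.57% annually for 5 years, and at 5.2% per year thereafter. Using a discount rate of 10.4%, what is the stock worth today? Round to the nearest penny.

£94.93

Two-stage DDM. Project D₁…D_5 at 0.1457, terminal growth 0.052, discount at r = 0.104.
D_1 = 3.6319
D_2 = 4.1610
D_3 = 4.7673
D_4 = 5.4619
D_5 = 6.2577
Terminal value at t=5: TV = D_6/(r−g) = 6.5831/(0.104−0.052) = 126.5978
P₀ = 3.6319/(1+0.104)^1 + 4.1610/(1+0.104)^2 + 4.7673/(1+0.104)^3 + 5.4619/(1+0.104)^4 + 6.2577/(1+0.104)^5 + 126.5978/(1+0.104)^5 = 94.9326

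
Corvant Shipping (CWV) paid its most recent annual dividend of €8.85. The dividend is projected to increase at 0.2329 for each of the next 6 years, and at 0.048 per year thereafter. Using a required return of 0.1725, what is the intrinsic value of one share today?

€164.24

Two-stage DDM. Project D₁…D_6 at 0.2329, terminal growth 0.048, discount at r = 0.1725.
D_1 = 10.9112
D_2 = 13.4524
D_3 = 16.5854
D_4 = 20.4482
D_5 = 25.2106
D_6 = 31.0821
Terminal value at t=6: TV = D_7/(r−g) = 32.5740/(0.1725−0.048) = 261.6389
P₀ = 10.9112/(1+0.1725)^1 + 13.4524/(1+0.1725)^2 + 16.5854/(1+0.1725)^3 + 20.4482/(1+0.1725)^4 + 25.2106/(1+0.1725)^5 + 31.0821/(1+0.1725)^6 + 261.6389/(1+0.1725)^6 = 164.2385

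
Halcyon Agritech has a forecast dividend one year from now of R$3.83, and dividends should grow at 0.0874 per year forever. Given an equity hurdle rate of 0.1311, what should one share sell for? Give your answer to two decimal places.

Gordon growth model: P₀ = D₁/(r − g), with D₁ = 3.83 given directly.
P₀ = 3.8300 / (0.1311 − 0.0874) = 3.8300 / 0.0437 = 87.6430

R$87.64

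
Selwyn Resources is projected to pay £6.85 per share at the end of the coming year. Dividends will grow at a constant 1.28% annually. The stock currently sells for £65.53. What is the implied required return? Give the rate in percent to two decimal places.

11.73%

Rearranging the constant-growth DDM: r = D₁/P₀ + g.
r = 6.8500 / 65.53 + 0.0128 = 0.10453 + 0.0128 = 0.11733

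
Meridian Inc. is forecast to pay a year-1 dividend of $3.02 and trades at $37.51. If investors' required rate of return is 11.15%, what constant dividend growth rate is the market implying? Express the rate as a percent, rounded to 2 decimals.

3.10%

From P₀ = D₁/(r − g), the implied growth is g = r − D₁/P₀.
g = 0.1115 − 3.02/37.51 = 0.1115 − 0.08051 = 0.03099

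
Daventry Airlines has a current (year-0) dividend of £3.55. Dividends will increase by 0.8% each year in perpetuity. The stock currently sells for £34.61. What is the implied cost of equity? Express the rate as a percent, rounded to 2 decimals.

11.14%

Rearranging the constant-growth DDM: r = D₁/P₀ + g.
D₁ = 3.55 × (1 + 0.008) = 3.5784.
r = 3.5784 / 34.61 + 0.008 = 0.10339 + 0.008 = 0.11139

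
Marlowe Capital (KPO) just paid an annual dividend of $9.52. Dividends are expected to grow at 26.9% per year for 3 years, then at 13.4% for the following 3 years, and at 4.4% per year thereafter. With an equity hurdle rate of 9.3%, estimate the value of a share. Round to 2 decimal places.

Three-stage DDM. Project D₁…D_6; terminal Gordon value at t=6 with g = 0.044; discount at r = 0.093.
D_1 = 12.0809
D_2 = 15.3306
D_3 = 19.4546
D_4 = 22.0615
D_5 = 25.0177
D_6 = 28.3701
TV_6 = 29.6184/(0.093−0.044) = 604.4570
P₀ = Σ Dₜ/(1+r)ᵗ + TV_6/(1+r)^6 = 441.4433

$441.44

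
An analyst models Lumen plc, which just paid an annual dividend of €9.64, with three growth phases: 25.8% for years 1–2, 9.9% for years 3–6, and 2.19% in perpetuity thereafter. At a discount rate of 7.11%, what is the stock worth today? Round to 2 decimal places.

€387.49

Three-stage DDM. Project D₁…D_6; terminal Gordon value at t=6 with g = 0.0219; discount at r = 0.0711.
D_1 = 12.1271
D_2 = 15.2559
D_3 = 16.7663
D_4 = 18.4261
D_5 = 20.2503
D_6 = 22.2551
TV_6 = 22.7425/(0.0711−0.0219) = 462.2452
P₀ = Σ Dₜ/(1+r)ᵗ + TV_6/(1+r)^6 = 387.4865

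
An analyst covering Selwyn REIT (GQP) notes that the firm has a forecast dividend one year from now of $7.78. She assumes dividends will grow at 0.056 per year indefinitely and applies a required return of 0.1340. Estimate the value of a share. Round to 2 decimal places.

Gordon growth model: P₀ = D₁/(r − g), with D₁ = 7.78 given directly.
P₀ = 7.7800 / (0.134 − 0.056) = 7.7800 / 0.078 = 99.7436

$99.74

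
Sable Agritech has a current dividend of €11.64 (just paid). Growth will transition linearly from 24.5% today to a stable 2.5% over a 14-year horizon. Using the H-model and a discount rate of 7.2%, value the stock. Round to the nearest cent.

€635.25

H-model: P₀ = D₀[(1+g_L) + H(g_S−g_L)]/(r−g_L), with H = 14/2 = 7.
P₀ = 11.64 × [(1+0.025) + 7×(0.245−0.025)] / (0.072−0.025)
   = 11.64 × 2.5650 / 0.047 = 635.2468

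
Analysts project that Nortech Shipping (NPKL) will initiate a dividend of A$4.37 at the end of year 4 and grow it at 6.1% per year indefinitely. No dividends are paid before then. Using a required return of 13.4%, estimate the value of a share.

A$41.05

Deferred-dividend DDM. At t=3 the remaining stream is a growing perpetuity with first payment D_4 = 4.37.
V_3 = D_4/(r−g) = 4.37/(0.134−0.061) = 59.8630
P₀ = V_3/(1+r)^3 = 59.8630/(1+0.134)^3 = 41.0506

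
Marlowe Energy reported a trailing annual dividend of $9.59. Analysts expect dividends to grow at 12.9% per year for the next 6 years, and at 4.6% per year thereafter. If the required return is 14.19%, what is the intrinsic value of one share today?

Two-stage DDM. Project D₁…D_6 at 0.129, terminal growth 0.046, discount at r = 0.1419.
D_1 = 10.8271
D_2 = 12.2238
D_3 = 13.8007
D_4 = 15.5810
D_5 = 17.5909
D_6 = 19.8601
Terminal value at t=6: TV = D_7/(r−g) = 20.7737/(0.1419−0.046) = 216.6184
P₀ = 10.8271/(1+0.1419)^1 + 12.2238/(1+0.1419)^2 + 13.8007/(1+0.1419)^3 + 15.5810/(1+0.1419)^4 + 17.5909/(1+0.1419)^5 + 19.8601/(1+0.1419)^6 + 216.6184/(1+0.1419)^6 = 153.0145

$153.01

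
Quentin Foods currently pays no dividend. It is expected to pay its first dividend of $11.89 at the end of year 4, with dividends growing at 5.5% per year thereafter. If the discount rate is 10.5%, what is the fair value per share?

$176.25

Deferred-dividend DDM. At t=3 the remaining stream is a growing perpetuity with first payment D_4 = 11.89.
V_3 = D_4/(r−g) = 11.89/(0.105−0.055) = 237.8000
P₀ = V_3/(1+r)^3 = 237.8000/(1+0.105)^3 = 176.2483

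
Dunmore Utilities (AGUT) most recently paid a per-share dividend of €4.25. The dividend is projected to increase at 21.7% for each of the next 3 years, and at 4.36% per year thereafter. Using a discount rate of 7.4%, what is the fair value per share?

Two-stage DDM. Project D₁…D_3 at 0.217, terminal growth 0.0436, discount at r = 0.074.
D_1 = 5.1723
D_2 = 6.2946
D_3 = 7.6606
Terminal value at t=3: TV = D_4/(r−g) = 7.9946/(0.074−0.0436) = 262.9790
P₀ = 5.1723/(1+0.074)^1 + 6.2946/(1+0.074)^2 + 7.6606/(1+0.074)^3 + 262.9790/(1+0.074)^3 = 228.7363

€228.74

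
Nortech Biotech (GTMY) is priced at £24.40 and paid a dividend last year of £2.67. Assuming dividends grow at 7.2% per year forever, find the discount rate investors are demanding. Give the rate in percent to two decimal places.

Rearranging the constant-growth DDM: r = D₁/P₀ + g.
D₁ = 2.67 × (1 + 0.072) = 2.8622.
r = 2.8622 / 24.40 + 0.072 = 0.11730 + 0.072 = 0.18930

18.93%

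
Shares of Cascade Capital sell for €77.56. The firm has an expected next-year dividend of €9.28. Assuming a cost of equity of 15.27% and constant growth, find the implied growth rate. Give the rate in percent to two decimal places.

From P₀ = D₁/(r − g), the implied growth is g = r − D₁/P₀.
g = 0.1527 − 9.28/77.56 = 0.1527 − 0.11965 = 0.03305

3.31%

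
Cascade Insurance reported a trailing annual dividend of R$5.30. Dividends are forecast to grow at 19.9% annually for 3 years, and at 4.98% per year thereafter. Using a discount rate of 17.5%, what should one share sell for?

Two-stage DDM. Project D₁…D_3 at 0.199, terminal growth 0.0498, discount at r = 0.175.
D_1 = 6.3547
D_2 = 7.6193
D_3 = 9.1355
Terminal value at t=3: TV = D_4/(r−g) = 9.5905/(0.175−0.0498) = 76.6012
P₀ = 6.3547/(1+0.175)^1 + 7.6193/(1+0.175)^2 + 9.1355/(1+0.175)^3 + 76.6012/(1+0.175)^3 = 63.7780

R$63.78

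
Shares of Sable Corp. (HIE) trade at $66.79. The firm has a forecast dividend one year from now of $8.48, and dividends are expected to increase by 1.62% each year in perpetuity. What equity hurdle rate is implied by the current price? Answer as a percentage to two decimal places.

Rearranging the constant-growth DDM: r = D₁/P₀ + g.
r = 8.4800 / 66.79 + 0.0162 = 0.12697 + 0.0162 = 0.14317

14.32%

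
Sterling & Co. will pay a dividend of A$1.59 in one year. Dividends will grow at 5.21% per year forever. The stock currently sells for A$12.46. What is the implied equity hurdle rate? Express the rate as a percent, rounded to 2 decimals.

17.97%

Rearranging the constant-growth DDM: r = D₁/P₀ + g.
r = 1.5900 / 12.46 + 0.0521 = 0.12761 + 0.0521 = 0.17971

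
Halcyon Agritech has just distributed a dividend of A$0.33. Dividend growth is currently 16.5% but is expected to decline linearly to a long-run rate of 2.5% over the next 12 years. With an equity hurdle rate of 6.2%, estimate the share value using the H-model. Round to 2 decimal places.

H-model: P₀ = D₀[(1+g_L) + H(g_S−g_L)]/(r−g_L), with H = 12/2 = 6.
P₀ = 0.33 × [(1+0.025) + 6×(0.165−0.025)] / (0.062−0.025)
   = 0.33 × 1.8650 / 0.037 = 16.6338

A$16.63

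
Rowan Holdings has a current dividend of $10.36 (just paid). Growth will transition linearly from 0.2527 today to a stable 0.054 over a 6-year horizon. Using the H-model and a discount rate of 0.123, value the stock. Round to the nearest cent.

H-model: P₀ = D₀[(1+g_L) + H(g_S−g_L)]/(r−g_L), with H = 6/2 = 3.
P₀ = 10.36 × [(1+0.054) + 3×(0.2527−0.054)] / (0.123−0.054)
   = 10.36 × 1.6501 / 0.069 = 247.7541

$247.75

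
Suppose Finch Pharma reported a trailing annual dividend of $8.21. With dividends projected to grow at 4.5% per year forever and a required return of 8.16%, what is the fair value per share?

$234.41

Gordon growth model: P₀ = D₁/(r − g). D₁ = 8.21 × (1 + 0.045) = 8.5794.
P₀ = 8.5794 / (0.0816 − 0.045) = 8.5794 / 0.0366 = 234.4112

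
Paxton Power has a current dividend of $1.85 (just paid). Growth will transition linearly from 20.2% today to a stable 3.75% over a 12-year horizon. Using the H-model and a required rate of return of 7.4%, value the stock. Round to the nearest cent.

H-model: P₀ = D₀[(1+g_L) + H(g_S−g_L)]/(r−g_L), with H = 12/2 = 6.
P₀ = 1.85 × [(1+0.0375) + 6×(0.202−0.0375)] / (0.074−0.0375)
   = 1.85 × 2.0245 / 0.0365 = 102.6116

$102.61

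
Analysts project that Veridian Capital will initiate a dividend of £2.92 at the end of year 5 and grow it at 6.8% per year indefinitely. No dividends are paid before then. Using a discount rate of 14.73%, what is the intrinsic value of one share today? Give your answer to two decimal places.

Deferred-dividend DDM. At t=4 the remaining stream is a growing perpetuity with first payment D_5 = 2.92.
V_4 = D_5/(r−g) = 2.92/(0.1473−0.068) = 36.8222
P₀ = V_4/(1+r)^4 = 36.8222/(1+0.1473)^4 = 21.2521

£21.25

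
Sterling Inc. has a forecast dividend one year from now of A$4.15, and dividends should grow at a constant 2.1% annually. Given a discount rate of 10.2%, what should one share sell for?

Gordon growth model: P₀ = D₁/(r − g), with D₁ = 4.15 given directly.
P₀ = 4.1500 / (0.102 − 0.021) = 4.1500 / 0.081 = 51.2346

A$51.23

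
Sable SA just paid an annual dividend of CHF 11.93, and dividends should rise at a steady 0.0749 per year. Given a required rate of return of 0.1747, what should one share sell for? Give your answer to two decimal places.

CHF 128.49

Gordon growth model: P₀ = D₁/(r − g). D₁ = 11.93 × (1 + 0.0749) = 12.8236.
P₀ = 12.8236 / (0.1747 − 0.0749) = 12.8236 / 0.0998 = 128.4926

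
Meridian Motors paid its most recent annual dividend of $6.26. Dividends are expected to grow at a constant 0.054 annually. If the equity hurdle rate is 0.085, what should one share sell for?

$212.84

Gordon growth model: P₀ = D₁/(r − g). D₁ = 6.26 × (1 + 0.054) = 6.5980.
P₀ = 6.5980 / (0.085 − 0.054) = 6.5980 / 0.031 = 212.8400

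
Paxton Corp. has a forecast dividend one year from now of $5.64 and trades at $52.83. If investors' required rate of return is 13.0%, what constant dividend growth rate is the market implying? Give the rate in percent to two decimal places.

2.32%

From P₀ = D₁/(r − g), the implied growth is g = r − D₁/P₀.
g = 0.13 − 5.64/52.83 = 0.13 − 0.10676 = 0.02324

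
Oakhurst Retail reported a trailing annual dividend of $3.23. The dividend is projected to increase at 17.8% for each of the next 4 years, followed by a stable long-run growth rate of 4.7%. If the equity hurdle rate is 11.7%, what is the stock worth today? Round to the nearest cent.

$74.54

Two-stage DDM. Project D₁…D_4 at 0.178, terminal growth 0.047, discount at r = 0.117.
D_1 = 3.8049
D_2 = 4.4822
D_3 = 5.2801
D_4 = 6.2199
Terminal value at t=4: TV = D_5/(r−g) = 6.5122/(0.117−0.047) = 93.0320
P₀ = 3.8049/(1+0.117)^1 + 4.4822/(1+0.117)^2 + 5.2801/(1+0.117)^3 + 6.2199/(1+0.117)^4 + 93.0320/(1+0.117)^4 = 74.5442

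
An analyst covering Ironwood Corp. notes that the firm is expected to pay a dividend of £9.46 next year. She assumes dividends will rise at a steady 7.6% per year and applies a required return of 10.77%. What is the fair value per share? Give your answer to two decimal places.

Gordon growth model: P₀ = D₁/(r − g), with D₁ = 9.46 given directly.
P₀ = 9.4600 / (0.1077 − 0.076) = 9.4600 / 0.0317 = 298.4227

£298.42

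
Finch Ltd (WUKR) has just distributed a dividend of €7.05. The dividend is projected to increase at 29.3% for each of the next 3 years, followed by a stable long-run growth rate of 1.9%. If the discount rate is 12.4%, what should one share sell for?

Two-stage DDM. Project D₁…D_3 at 0.293, terminal growth 0.019, discount at r = 0.124.
D_1 = 9.1156
D_2 = 11.7865
D_3 = 15.2400
Terminal value at t=3: TV = D_4/(r−g) = 15.5296/(0.124−0.019) = 147.9005
P₀ = 9.1156/(1+0.124)^1 + 11.7865/(1+0.124)^2 + 15.2400/(1+0.124)^3 + 147.9005/(1+0.124)^3 = 132.3243

€132.32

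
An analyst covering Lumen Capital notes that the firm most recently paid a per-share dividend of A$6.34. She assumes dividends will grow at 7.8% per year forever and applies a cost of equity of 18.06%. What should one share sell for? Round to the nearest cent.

A$66.61

Gordon growth model: P₀ = D₁/(r − g). D₁ = 6.34 × (1 + 0.078) = 6.8345.
P₀ = 6.8345 / (0.1806 − 0.078) = 6.8345 / 0.1026 = 66.6133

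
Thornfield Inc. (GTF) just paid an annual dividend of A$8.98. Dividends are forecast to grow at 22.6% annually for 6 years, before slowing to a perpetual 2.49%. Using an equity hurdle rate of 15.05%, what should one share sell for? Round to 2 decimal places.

Two-stage DDM. Project D₁…D_6 at 0.226, terminal growth 0.0249, discount at r = 0.1505.
D_1 = 11.0095
D_2 = 13.4976
D_3 = 16.5481
D_4 = 20.2880
D_5 = 24.8730
D_6 = 30.4943
Terminal value at t=6: TV = D_7/(r−g) = 31.2536/(0.1505−0.0249) = 248.8347
P₀ = 11.0095/(1+0.1505)^1 + 13.4976/(1+0.1505)^2 + 16.5481/(1+0.1505)^3 + 20.2880/(1+0.1505)^4 + 24.8730/(1+0.1505)^5 + 30.4943/(1+0.1505)^6 + 248.8347/(1+0.1505)^6 = 174.9991

A$175.00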